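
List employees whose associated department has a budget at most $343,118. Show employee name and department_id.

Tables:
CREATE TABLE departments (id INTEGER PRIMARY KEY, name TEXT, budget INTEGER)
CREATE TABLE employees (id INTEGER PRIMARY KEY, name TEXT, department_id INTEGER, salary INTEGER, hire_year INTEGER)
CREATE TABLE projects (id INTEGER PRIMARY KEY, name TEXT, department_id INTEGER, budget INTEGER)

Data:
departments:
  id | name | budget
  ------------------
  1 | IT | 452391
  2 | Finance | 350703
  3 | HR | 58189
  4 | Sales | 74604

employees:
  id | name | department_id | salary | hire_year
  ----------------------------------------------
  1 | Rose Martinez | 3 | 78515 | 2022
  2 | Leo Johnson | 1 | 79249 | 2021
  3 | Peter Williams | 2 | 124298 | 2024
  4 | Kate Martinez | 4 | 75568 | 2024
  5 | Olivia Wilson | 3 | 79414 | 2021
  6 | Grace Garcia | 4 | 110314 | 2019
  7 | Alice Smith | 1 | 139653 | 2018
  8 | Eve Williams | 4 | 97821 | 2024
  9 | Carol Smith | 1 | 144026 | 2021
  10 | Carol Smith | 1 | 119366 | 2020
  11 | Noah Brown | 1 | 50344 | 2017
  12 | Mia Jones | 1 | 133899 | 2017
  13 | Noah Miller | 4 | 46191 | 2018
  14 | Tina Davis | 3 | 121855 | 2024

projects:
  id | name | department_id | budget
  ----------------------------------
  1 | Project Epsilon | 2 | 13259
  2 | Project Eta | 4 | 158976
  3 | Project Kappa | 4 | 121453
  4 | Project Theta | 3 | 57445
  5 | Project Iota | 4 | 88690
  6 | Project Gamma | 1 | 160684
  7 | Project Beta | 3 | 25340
SELECT name, department_id FROM employees WHERE department_id IN (SELECT id FROM departments WHERE budget <= 343118)

Execution result:
name | department_id
Rose Martinez | 3
Kate Martinez | 4
Olivia Wilson | 3
Grace Garcia | 4
Eve Williams | 4
Noah Miller | 4
Tina Davis | 3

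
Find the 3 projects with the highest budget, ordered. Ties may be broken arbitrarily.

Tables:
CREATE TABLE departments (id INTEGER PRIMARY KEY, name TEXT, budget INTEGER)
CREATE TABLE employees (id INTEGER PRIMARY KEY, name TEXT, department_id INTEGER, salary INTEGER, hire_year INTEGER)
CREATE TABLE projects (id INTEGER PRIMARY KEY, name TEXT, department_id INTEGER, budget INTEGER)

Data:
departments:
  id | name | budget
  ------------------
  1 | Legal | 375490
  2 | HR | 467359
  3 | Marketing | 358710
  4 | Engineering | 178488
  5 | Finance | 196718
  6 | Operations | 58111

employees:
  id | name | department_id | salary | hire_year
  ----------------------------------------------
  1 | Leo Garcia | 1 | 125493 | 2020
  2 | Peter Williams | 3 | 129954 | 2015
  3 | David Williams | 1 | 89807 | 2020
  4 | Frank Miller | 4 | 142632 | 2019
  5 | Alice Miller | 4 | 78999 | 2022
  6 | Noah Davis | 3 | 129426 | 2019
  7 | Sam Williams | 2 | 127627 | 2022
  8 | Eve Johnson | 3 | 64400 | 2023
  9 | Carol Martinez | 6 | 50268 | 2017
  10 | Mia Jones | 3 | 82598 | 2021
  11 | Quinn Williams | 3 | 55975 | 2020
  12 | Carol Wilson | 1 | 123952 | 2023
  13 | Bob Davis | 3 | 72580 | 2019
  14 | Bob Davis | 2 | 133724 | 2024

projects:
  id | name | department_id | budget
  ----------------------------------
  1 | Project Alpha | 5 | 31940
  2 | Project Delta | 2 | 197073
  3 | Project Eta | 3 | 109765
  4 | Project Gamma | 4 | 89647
SELECT name, budget FROM projects ORDER BY budget DESC LIMIT 3

Execution result:
name | budget
Project Delta | 197073
Project Eta | 109765
Project Gamma | 89647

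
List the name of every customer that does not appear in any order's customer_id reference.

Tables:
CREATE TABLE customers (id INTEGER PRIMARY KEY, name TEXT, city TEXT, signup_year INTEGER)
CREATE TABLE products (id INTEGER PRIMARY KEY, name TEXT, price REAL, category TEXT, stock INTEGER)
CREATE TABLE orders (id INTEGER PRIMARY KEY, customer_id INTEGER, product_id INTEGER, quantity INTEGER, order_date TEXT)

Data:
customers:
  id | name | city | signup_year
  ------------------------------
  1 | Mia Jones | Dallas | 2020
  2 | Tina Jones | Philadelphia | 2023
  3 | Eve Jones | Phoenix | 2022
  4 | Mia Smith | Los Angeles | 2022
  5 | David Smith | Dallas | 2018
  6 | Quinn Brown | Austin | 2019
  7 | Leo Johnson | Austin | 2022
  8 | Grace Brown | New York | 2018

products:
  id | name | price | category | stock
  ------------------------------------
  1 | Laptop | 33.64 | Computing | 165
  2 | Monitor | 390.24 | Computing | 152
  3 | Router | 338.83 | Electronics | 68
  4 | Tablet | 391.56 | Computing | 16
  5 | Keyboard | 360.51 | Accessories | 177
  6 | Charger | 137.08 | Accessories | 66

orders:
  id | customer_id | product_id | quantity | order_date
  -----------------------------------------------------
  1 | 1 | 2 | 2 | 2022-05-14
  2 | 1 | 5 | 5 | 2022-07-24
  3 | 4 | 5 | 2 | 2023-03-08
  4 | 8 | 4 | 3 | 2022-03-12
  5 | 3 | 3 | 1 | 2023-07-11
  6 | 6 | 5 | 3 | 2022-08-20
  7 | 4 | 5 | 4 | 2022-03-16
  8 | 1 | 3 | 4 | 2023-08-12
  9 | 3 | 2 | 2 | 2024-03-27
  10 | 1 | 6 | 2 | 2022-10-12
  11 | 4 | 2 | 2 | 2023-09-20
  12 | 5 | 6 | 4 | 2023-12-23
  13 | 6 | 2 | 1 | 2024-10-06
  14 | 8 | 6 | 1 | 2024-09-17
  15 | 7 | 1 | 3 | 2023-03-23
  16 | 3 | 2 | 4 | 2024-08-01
SELECT p.name FROM customers p LEFT JOIN orders c ON c.customer_id = p.id WHERE c.id IS NULL

Execution result:
Tina Jones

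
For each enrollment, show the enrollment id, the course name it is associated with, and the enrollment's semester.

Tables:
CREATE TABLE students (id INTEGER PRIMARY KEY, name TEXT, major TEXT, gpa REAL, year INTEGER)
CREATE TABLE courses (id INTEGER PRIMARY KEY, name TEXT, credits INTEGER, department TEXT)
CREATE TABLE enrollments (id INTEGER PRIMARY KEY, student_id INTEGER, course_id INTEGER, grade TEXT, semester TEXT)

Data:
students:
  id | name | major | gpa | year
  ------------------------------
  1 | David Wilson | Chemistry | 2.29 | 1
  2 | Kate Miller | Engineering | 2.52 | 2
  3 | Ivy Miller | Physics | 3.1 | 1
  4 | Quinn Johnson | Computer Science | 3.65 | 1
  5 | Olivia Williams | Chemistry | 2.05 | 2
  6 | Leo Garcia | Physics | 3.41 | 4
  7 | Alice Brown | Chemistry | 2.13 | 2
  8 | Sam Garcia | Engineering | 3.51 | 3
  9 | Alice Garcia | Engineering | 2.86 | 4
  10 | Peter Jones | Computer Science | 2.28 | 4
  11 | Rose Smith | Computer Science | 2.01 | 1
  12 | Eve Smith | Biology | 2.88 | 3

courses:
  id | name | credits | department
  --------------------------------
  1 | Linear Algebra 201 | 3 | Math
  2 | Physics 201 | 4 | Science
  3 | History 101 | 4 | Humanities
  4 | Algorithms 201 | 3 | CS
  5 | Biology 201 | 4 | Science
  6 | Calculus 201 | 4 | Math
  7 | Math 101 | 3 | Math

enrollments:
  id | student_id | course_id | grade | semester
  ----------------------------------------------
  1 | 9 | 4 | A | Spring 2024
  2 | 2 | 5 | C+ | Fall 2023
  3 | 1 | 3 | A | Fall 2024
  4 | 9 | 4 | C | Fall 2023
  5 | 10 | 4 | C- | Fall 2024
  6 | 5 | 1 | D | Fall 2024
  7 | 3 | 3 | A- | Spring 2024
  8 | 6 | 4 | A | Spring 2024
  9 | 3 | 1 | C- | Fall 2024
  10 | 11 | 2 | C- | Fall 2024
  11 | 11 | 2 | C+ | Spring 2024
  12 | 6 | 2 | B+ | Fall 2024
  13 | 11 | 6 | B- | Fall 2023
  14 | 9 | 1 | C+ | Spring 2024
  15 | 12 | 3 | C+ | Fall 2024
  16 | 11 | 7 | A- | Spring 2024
SELECT c.id, p.name AS course, c.semester FROM enrollments c JOIN courses p ON c.course_id = p.id

Execution result:
id | course | semester
1 | Algorithms 201 | Spring 2024
2 | Biology 201 | Fall 2023
3 | History 101 | Fall 2024
4 | Algorithms 201 | Fall 2023
5 | Algorithms 201 | Fall 2024
6 | Linear Algebra 201 | Fall 2024
7 | History 101 | Spring 2024
8 | Algorithms 201 | Spring 2024
9 | Linear Algebra 201 | Fall 2024
10 | Physics 201 | Fall 2024
11 | Physics 201 | Spring 2024
12 | Physics 201 | Fall 2024
13 | Calculus 201 | Fall 2023
14 | Linear Algebra 201 | Spring 2024
15 | History 101 | Fall 2024
16 | Math 101 | Spring 2024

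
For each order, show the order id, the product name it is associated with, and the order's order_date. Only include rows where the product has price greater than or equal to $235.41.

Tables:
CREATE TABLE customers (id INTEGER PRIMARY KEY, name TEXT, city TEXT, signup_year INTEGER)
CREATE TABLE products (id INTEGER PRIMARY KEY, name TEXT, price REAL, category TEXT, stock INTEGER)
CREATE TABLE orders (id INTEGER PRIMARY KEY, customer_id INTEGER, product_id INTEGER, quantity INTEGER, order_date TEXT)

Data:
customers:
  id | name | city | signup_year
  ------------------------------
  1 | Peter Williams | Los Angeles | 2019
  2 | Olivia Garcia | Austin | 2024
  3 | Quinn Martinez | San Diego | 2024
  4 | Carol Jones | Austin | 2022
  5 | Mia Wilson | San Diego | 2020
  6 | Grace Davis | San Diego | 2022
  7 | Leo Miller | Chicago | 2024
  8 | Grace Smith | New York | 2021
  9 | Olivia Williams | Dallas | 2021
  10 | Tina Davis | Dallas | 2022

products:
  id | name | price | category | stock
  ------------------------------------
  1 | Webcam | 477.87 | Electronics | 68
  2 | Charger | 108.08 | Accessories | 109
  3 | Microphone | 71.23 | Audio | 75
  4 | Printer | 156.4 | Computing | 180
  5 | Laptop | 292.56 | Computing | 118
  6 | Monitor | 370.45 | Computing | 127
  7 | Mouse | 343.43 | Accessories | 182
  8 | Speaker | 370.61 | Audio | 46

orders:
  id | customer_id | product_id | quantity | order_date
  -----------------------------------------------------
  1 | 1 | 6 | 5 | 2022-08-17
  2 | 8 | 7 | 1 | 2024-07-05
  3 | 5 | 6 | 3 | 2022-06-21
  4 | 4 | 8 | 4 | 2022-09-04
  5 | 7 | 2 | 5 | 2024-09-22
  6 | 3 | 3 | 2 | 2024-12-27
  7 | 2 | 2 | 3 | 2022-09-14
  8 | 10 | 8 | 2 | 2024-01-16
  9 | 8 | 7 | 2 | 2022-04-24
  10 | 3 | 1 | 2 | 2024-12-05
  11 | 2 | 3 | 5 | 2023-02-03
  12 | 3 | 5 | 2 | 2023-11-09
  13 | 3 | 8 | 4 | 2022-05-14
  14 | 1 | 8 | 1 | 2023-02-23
SELECT c.id, p.name AS product, c.order_date FROM orders c JOIN products p ON c.product_id = p.id WHERE p.price >= 235.41

Execution result:
id | product | order_date
1 | Monitor | 2022-08-17
2 | Mouse | 2024-07-05
3 | Monitor | 2022-06-21
4 | Speaker | 2022-09-04
8 | Speaker | 2024-01-16
9 | Mouse | 2022-04-24
10 | Webcam | 2024-12-05
12 | Laptop | 2023-11-09
13 | Speaker | 2022-05-14
14 | Speaker | 2023-02-23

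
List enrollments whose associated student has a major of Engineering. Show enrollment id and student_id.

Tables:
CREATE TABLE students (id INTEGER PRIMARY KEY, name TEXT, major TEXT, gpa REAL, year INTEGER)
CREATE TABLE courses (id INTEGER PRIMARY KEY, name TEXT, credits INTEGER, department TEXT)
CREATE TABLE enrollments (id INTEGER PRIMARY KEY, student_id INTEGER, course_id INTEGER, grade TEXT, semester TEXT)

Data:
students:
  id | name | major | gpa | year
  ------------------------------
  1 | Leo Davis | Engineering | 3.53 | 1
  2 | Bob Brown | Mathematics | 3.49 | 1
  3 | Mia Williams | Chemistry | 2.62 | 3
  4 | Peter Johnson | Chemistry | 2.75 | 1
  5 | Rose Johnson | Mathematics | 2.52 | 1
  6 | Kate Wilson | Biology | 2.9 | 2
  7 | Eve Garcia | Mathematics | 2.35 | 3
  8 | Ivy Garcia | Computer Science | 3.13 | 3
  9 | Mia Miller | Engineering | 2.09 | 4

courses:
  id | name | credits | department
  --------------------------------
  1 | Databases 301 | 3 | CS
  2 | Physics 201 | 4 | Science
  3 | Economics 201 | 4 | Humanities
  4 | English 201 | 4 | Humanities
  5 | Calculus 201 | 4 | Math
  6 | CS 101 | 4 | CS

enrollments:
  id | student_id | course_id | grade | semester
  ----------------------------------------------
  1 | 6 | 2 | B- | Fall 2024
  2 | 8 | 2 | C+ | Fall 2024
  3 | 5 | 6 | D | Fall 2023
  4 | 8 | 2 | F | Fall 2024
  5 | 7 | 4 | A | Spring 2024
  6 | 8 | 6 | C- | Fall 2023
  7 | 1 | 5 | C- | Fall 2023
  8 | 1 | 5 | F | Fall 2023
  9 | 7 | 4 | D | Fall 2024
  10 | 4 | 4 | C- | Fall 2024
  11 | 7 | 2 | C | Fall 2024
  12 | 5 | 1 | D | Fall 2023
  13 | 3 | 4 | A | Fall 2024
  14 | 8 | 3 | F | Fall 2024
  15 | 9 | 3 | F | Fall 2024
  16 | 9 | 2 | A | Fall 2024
SELECT id, student_id FROM enrollments WHERE student_id IN (SELECT id FROM students WHERE major = 'Engineering')

Execution result:
id | student_id
7 | 1
8 | 1
15 | 9
16 | 9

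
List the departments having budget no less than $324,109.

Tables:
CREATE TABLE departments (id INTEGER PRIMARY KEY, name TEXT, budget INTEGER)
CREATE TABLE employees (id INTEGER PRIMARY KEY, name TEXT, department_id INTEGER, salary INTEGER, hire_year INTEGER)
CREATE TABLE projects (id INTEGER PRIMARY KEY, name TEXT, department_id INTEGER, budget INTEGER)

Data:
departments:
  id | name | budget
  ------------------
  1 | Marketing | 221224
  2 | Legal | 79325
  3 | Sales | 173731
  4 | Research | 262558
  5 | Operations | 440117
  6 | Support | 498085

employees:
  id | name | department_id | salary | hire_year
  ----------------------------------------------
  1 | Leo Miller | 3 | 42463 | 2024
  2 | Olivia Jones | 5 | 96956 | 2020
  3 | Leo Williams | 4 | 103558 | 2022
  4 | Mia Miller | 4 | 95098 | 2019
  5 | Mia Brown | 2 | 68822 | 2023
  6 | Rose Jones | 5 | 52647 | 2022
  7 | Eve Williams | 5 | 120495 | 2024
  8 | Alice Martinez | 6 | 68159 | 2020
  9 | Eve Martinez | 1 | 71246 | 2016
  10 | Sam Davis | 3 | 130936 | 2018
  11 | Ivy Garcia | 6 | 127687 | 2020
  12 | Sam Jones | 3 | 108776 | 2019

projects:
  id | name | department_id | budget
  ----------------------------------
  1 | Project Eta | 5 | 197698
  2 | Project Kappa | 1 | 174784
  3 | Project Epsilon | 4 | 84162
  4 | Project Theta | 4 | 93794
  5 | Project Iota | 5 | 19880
SELECT name, budget FROM departments WHERE budget >= 324109

Execution result:
name | budget
Operations | 440117
Support | 498085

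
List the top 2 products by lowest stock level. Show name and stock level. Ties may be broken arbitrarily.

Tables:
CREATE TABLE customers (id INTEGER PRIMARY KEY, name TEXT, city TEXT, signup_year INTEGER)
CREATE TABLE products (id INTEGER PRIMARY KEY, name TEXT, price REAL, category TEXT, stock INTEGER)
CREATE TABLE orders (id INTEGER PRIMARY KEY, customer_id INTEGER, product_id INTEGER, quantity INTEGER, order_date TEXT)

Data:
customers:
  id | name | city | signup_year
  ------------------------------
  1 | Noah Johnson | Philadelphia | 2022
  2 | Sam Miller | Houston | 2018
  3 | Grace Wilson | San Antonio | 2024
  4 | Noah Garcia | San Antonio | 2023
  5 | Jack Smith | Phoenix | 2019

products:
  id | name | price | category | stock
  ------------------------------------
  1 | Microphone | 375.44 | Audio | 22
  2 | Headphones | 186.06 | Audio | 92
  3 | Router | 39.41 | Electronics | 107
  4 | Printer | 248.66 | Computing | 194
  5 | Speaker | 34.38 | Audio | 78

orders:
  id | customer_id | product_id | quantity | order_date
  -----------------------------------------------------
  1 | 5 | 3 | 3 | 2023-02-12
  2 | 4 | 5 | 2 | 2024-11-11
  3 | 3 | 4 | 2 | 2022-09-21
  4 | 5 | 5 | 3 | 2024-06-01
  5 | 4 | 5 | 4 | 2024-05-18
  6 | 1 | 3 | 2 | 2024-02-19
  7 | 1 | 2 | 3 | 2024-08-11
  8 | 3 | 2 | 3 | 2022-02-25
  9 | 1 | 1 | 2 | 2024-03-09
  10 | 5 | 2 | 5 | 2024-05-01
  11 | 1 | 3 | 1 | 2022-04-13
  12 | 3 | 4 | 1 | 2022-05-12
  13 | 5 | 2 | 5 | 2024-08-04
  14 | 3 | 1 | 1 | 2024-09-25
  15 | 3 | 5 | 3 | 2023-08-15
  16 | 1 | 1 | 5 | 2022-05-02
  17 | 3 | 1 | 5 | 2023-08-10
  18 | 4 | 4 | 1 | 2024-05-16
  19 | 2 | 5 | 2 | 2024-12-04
SELECT name, stock FROM products ORDER BY stock ASC LIMIT 2

Execution result:
name | stock
Microphone | 22
Speaker | 78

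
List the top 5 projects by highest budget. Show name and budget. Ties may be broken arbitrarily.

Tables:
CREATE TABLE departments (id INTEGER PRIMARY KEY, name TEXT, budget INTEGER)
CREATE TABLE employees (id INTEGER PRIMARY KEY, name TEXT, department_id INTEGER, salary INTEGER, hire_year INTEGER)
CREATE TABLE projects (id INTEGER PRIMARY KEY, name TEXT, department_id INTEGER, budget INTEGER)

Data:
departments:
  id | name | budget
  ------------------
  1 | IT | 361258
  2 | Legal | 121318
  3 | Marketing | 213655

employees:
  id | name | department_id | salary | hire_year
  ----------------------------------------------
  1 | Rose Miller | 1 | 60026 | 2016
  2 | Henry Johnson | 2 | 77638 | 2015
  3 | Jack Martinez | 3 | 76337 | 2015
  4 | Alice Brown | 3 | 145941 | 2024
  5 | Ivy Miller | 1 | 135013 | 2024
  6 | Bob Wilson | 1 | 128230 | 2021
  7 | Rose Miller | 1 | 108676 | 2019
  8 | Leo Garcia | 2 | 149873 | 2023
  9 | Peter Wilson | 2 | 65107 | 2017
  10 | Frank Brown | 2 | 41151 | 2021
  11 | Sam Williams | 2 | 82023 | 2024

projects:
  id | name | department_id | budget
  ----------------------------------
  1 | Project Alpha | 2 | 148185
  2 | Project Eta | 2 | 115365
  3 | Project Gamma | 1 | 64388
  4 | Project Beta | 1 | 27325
SELECT name, budget FROM projects ORDER BY budget DESC LIMIT 5

Execution result:
name | budget
Project Alpha | 148185
Project Eta | 115365
Project Gamma | 64388
Project Beta | 27325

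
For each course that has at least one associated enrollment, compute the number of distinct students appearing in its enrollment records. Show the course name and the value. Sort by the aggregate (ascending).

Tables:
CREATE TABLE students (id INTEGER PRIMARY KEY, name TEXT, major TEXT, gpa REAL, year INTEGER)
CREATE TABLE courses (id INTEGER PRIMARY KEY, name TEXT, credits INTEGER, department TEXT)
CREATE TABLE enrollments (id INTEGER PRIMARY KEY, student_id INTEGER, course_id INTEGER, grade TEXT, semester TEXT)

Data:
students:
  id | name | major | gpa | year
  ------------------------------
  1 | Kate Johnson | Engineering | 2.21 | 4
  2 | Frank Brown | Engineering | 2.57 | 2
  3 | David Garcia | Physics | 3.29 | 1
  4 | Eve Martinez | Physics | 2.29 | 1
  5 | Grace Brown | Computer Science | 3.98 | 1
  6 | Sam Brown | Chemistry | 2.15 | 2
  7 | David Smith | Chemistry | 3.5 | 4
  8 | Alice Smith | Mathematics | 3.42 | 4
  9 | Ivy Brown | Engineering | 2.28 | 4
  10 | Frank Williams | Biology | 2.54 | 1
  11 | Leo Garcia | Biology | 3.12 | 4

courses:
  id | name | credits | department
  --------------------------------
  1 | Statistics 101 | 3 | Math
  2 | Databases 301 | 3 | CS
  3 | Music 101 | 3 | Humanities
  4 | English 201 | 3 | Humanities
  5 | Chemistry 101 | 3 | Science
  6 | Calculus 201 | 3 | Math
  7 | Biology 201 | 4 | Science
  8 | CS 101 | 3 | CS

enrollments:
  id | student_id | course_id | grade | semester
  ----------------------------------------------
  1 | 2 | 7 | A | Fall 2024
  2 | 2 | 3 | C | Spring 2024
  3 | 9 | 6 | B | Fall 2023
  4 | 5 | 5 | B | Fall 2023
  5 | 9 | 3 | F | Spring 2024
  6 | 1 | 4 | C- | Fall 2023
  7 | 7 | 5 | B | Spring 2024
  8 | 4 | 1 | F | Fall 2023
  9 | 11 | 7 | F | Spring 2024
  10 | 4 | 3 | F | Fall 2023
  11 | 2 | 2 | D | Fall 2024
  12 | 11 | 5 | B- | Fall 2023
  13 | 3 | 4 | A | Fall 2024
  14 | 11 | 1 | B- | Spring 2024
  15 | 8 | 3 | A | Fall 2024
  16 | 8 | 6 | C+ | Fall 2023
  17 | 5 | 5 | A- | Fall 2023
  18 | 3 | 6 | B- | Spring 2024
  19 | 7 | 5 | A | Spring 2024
SELECT p.name, COUNT(DISTINCT c.student_id) AS distinct_student_count FROM enrollments c JOIN courses p ON c.course_id = p.id GROUP BY p.id, p.name ORDER BY distinct_student_count ASC

Execution result:
name | distinct_student_count
Databases 301 | 1
Statistics 101 | 2
English 201 | 2
Biology 201 | 2
Chemistry 101 | 3
Calculus 201 | 3
Music 101 | 4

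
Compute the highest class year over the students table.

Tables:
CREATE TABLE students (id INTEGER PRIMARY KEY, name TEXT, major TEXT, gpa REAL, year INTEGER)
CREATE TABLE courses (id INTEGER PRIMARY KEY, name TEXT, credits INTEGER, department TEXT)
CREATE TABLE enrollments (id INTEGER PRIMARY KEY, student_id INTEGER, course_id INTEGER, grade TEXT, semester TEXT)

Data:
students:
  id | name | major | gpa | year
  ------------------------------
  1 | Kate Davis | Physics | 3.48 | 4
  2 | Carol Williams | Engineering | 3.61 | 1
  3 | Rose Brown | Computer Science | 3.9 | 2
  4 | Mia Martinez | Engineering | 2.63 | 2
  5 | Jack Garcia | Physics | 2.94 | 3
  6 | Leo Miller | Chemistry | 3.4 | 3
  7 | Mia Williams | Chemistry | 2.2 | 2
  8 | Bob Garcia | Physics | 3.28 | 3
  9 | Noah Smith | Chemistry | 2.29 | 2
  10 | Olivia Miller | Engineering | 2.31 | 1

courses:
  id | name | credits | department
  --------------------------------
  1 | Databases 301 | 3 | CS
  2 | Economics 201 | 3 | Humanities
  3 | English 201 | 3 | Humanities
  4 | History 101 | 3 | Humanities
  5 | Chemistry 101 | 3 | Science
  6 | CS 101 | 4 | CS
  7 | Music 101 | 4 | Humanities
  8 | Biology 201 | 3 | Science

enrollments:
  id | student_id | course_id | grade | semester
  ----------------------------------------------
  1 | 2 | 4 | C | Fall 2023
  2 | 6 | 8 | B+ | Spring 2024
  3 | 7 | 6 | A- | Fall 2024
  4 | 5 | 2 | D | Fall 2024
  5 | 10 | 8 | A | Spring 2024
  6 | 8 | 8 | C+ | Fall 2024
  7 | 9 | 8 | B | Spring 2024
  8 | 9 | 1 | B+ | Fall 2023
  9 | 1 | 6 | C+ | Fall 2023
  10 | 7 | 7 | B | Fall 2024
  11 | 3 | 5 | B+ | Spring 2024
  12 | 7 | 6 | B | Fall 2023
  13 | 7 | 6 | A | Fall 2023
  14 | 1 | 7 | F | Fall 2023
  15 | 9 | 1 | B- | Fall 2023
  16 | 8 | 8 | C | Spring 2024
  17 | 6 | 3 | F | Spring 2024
SELECT MAX(year) FROM students

Execution result:
4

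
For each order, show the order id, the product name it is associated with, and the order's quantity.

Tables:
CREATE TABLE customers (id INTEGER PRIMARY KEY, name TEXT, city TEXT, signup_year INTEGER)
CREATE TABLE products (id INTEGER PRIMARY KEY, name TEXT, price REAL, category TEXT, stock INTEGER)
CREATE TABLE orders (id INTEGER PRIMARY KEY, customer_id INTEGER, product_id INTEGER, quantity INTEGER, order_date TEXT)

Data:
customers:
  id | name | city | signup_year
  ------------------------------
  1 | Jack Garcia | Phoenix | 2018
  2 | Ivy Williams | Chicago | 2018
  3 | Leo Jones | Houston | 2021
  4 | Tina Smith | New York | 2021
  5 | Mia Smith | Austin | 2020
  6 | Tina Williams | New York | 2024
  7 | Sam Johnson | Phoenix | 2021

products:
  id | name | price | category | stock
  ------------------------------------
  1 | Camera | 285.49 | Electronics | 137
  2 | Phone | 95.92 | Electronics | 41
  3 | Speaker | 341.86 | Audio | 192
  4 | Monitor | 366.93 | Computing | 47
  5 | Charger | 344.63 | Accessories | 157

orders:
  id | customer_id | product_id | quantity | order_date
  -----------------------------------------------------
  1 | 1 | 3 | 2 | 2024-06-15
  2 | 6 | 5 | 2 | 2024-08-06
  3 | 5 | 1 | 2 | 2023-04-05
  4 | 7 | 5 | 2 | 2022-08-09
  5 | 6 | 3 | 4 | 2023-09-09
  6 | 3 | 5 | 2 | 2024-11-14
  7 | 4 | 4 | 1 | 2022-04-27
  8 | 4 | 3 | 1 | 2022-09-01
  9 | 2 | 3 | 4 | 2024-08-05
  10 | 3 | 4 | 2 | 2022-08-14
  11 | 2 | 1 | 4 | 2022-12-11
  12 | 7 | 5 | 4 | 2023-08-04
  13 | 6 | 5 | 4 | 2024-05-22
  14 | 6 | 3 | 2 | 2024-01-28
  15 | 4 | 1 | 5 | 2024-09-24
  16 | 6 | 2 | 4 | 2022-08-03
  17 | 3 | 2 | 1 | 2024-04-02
SELECT c.id, p.name AS product, c.quantity FROM orders c JOIN products p ON c.product_id = p.id

Execution result:
id | product | quantity
1 | Speaker | 2
2 | Charger | 2
3 | Camera | 2
4 | Charger | 2
5 | Speaker | 4
6 | Charger | 2
7 | Monitor | 1
8 | Speaker | 1
9 | Speaker | 4
10 | Monitor | 2
11 | Camera | 4
12 | Charger | 4
13 | Charger | 4
14 | Speaker | 2
15 | Camera | 5
16 | Phone | 4
17 | Phone | 1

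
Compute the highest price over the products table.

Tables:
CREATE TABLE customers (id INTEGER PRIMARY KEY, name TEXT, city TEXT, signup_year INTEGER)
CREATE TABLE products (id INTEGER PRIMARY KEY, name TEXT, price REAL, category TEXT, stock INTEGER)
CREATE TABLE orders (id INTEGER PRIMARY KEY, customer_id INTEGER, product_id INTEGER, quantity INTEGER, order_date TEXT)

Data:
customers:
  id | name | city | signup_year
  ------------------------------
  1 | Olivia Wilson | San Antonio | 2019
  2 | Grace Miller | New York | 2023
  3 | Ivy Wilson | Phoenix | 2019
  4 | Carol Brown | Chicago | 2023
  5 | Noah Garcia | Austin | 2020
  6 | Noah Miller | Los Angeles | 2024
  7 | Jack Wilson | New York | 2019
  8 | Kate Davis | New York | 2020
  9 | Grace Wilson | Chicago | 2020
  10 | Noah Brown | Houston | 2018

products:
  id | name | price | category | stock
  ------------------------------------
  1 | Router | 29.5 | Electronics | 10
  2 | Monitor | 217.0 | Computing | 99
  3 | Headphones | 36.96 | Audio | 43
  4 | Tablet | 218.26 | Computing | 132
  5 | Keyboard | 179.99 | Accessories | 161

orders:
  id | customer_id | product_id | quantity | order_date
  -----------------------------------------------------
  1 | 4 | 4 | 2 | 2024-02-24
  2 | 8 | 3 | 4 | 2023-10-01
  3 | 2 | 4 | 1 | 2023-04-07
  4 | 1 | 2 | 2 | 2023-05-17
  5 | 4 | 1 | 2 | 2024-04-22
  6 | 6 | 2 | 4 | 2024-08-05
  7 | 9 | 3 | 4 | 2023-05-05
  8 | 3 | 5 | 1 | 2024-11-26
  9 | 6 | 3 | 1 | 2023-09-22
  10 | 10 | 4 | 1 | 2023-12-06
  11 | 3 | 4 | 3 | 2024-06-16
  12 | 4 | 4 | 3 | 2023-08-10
SELECT MAX(price) FROM products

Execution result:
218.26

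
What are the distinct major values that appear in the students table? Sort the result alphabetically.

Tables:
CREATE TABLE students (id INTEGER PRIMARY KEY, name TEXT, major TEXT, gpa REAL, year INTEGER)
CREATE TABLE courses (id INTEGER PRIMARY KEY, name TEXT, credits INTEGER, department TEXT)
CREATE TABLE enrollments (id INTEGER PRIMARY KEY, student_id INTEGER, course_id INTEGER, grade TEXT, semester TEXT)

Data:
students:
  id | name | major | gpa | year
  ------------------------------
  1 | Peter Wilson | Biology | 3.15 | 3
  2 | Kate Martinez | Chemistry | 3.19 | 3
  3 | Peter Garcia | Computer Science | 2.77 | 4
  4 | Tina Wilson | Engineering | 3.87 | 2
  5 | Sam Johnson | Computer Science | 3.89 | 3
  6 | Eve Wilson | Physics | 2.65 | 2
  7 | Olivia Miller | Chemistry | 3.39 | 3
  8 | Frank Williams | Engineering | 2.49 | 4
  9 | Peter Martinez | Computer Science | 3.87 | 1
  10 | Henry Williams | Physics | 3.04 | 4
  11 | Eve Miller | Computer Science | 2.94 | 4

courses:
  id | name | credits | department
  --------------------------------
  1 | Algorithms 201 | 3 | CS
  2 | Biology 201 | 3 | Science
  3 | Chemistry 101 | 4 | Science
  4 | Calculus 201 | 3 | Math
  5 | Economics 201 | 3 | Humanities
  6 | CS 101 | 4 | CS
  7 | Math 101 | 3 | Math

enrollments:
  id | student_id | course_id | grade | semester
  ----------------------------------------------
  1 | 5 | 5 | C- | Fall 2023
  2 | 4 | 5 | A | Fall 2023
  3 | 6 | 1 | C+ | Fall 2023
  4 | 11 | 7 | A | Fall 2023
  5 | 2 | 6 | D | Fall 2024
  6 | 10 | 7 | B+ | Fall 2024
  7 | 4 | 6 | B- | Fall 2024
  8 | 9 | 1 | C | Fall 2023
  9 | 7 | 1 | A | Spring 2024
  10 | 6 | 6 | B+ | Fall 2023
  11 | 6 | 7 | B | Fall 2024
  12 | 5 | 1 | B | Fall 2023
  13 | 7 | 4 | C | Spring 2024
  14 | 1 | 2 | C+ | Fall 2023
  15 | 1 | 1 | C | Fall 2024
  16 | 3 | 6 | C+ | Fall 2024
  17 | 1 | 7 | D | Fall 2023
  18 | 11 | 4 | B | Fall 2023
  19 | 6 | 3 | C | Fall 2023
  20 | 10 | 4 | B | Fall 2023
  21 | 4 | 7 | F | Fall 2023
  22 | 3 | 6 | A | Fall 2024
SELECT DISTINCT major FROM students ORDER BY major

Execution result:
major
Biology
Chemistry
Computer Science
Engineering
Physics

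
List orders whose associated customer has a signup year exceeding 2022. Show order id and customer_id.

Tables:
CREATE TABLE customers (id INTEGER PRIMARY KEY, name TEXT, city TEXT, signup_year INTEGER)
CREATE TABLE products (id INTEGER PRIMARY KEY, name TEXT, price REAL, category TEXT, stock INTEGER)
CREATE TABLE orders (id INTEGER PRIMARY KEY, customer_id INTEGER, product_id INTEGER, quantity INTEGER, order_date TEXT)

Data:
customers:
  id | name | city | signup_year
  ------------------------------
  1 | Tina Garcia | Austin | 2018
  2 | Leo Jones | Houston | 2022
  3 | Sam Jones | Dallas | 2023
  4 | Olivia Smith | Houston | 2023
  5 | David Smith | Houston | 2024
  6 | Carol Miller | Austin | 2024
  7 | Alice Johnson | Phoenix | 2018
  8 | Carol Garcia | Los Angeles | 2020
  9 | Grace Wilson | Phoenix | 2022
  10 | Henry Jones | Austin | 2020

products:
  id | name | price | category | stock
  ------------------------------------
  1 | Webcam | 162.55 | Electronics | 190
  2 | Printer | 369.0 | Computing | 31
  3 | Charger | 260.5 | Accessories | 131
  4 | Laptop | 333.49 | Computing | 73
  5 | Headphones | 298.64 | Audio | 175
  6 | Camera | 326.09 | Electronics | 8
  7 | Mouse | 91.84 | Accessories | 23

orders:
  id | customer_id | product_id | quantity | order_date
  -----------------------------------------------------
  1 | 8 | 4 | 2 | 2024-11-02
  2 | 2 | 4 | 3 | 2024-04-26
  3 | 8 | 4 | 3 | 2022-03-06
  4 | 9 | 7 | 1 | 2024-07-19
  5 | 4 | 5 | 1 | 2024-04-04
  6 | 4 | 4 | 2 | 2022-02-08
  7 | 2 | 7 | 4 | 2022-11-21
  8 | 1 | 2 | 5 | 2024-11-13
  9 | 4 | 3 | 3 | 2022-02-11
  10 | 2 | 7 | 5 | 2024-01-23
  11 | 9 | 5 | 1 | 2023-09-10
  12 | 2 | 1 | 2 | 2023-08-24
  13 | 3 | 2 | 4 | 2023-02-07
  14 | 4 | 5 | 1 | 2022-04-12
SELECT id, customer_id FROM orders WHERE customer_id IN (SELECT id FROM customers WHERE signup_year > 2022)

Execution result:
id | customer_id
5 | 4
6 | 4
9 | 4
13 | 3
14 | 4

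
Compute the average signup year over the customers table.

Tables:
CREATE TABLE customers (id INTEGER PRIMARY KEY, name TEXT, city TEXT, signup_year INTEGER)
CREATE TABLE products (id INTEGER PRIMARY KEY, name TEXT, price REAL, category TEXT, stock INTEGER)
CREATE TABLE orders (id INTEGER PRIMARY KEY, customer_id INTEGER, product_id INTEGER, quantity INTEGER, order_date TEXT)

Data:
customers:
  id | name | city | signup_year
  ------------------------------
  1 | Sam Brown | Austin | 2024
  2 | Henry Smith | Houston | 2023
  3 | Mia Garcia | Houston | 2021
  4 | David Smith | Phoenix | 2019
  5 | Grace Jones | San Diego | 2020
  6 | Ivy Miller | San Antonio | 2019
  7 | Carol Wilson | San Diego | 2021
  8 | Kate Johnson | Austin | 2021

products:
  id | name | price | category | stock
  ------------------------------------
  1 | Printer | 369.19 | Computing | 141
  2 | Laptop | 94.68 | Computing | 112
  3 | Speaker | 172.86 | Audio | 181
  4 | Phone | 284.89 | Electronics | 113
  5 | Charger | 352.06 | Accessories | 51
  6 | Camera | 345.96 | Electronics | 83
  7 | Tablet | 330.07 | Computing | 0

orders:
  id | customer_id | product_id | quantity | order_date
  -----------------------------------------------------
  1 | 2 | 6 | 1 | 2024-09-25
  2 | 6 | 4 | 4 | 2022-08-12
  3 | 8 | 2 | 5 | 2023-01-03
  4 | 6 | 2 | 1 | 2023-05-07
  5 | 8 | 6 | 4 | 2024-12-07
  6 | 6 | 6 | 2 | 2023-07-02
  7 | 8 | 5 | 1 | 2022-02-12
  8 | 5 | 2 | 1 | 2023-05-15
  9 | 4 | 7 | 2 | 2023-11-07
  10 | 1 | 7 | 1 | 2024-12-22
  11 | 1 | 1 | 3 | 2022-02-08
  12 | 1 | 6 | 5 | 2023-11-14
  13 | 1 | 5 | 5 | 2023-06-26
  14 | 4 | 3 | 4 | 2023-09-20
SELECT AVG(signup_year) FROM customers

Execution result:
2021.00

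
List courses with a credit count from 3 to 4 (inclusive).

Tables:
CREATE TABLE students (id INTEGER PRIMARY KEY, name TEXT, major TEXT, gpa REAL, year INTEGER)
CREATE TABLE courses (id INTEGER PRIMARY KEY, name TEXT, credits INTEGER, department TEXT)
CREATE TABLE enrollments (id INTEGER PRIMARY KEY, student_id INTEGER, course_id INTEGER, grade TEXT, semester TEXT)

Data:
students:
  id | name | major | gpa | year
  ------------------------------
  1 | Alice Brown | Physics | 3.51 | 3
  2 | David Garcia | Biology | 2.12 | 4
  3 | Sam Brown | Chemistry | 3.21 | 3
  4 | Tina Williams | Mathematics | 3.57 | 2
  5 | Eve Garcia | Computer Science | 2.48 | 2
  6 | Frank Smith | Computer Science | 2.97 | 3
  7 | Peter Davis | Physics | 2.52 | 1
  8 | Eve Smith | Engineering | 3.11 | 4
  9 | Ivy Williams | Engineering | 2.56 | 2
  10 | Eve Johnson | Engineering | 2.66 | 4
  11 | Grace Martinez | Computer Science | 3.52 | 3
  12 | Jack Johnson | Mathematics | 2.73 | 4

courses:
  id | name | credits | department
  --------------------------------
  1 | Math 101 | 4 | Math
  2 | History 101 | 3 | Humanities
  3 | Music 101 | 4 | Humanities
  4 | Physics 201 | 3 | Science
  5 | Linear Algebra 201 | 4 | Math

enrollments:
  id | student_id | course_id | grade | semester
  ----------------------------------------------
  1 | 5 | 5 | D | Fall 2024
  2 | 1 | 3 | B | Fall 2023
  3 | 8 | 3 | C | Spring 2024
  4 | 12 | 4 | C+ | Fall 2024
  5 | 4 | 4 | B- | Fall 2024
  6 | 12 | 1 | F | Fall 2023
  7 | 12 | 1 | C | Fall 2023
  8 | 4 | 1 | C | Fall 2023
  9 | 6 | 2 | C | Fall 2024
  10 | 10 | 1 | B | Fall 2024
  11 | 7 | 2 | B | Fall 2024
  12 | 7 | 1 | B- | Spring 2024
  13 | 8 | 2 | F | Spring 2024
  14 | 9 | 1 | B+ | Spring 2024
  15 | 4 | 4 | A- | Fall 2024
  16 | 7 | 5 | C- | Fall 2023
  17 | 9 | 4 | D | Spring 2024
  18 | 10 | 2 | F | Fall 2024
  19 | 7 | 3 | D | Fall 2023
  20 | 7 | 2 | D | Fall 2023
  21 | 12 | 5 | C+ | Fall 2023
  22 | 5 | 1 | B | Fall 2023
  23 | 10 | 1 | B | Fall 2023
SELECT name, credits FROM courses WHERE credits BETWEEN 3 AND 4

Execution result:
name | credits
Math 101 | 4
History 101 | 3
Music 101 | 4
Physics 201 | 3
Linear Algebra 201 | 4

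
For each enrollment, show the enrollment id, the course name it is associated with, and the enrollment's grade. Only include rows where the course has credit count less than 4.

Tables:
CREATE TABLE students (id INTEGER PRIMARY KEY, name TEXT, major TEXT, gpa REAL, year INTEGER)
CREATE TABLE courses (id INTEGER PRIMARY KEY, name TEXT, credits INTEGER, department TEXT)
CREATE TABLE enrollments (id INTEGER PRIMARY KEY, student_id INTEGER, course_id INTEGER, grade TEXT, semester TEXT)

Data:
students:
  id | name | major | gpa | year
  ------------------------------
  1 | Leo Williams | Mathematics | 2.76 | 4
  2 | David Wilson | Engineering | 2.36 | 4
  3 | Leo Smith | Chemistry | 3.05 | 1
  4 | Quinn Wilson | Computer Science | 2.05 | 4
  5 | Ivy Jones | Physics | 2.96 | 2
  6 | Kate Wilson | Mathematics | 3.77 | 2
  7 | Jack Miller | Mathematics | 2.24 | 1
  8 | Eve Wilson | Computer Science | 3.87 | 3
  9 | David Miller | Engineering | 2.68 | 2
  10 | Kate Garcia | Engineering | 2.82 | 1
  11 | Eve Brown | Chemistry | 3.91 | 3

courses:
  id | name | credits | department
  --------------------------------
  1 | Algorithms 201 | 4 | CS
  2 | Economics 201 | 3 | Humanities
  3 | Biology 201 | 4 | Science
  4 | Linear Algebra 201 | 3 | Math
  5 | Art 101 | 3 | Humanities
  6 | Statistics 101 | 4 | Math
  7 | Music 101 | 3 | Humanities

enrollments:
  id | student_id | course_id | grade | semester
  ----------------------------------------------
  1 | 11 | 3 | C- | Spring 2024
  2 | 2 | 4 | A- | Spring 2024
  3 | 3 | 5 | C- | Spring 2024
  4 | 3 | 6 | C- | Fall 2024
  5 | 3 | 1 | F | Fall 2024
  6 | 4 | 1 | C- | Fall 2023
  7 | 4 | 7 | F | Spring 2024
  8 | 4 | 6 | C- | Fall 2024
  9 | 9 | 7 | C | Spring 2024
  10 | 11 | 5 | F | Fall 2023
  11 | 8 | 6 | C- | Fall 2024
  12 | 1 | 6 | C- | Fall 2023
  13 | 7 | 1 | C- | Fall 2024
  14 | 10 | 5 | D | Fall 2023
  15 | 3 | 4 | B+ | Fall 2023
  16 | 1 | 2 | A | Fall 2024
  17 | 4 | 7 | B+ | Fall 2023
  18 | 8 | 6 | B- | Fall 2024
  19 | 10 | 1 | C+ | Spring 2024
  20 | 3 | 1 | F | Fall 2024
SELECT c.id, p.name AS course, c.grade FROM enrollments c JOIN courses p ON c.course_id = p.id WHERE p.credits < 4

Execution result:
id | course | grade
2 | Linear Algebra 201 | A-
3 | Art 101 | C-
7 | Music 101 | F
9 | Music 101 | C
10 | Art 101 | F
14 | Art 101 | D
15 | Linear Algebra 201 | B+
16 | Economics 201 | A
17 | Music 101 | B+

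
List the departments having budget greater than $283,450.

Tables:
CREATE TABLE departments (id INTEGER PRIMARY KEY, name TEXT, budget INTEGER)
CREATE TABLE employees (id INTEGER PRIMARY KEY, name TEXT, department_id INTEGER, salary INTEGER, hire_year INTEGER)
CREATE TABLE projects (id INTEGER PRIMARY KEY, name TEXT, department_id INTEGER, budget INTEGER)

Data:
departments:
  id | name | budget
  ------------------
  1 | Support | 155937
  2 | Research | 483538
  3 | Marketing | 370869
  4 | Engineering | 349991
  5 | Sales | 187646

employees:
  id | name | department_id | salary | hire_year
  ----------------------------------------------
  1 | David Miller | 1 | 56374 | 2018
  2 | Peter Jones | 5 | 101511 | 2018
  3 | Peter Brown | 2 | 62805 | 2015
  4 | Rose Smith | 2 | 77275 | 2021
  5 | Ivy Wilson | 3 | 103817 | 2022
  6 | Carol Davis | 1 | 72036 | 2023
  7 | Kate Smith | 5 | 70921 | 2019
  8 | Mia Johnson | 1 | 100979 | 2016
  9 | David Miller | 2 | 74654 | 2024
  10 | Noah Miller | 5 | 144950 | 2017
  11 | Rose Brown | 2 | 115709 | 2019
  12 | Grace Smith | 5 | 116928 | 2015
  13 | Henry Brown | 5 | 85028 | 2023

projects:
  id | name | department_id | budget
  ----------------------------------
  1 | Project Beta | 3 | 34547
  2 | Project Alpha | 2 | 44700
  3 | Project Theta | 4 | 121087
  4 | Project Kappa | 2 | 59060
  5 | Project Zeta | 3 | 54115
SELECT name, budget FROM departments WHERE budget > 283450

Execution result:
name | budget
Research | 483538
Marketing | 370869
Engineering | 349991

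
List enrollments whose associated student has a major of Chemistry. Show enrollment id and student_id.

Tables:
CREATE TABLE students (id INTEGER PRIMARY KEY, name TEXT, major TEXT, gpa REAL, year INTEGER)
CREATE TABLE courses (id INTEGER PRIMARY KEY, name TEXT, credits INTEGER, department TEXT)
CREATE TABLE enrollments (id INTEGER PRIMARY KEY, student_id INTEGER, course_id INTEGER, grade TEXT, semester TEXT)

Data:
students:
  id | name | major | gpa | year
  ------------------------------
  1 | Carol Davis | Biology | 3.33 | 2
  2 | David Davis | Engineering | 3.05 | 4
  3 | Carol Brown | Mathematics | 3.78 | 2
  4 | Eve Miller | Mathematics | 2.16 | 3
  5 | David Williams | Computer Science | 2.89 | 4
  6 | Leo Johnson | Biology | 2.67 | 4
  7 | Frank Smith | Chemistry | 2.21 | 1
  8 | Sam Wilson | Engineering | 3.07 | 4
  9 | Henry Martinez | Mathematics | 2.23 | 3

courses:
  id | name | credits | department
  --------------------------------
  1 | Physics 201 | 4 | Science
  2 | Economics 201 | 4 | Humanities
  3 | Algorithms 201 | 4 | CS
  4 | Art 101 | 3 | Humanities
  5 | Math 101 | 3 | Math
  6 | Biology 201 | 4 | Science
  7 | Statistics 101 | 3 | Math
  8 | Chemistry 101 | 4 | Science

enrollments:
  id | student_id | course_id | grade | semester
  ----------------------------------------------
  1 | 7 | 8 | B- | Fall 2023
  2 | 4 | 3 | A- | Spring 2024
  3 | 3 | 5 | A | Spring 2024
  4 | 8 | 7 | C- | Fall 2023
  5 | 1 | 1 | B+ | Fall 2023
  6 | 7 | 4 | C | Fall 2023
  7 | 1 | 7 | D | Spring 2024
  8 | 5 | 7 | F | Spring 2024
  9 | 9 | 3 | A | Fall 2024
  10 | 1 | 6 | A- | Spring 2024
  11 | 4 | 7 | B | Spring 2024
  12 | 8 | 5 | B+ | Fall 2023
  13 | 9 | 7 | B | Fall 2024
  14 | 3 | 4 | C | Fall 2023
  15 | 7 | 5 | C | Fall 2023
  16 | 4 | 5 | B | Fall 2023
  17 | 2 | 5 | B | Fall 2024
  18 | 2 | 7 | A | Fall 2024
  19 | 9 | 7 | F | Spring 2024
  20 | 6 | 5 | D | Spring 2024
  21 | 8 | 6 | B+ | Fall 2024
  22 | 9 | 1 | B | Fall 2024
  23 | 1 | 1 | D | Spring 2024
SELECT id, student_id FROM enrollments WHERE student_id IN (SELECT id FROM students WHERE major = 'Chemistry')

Execution result:
id | student_id
1 | 7
6 | 7
15 | 7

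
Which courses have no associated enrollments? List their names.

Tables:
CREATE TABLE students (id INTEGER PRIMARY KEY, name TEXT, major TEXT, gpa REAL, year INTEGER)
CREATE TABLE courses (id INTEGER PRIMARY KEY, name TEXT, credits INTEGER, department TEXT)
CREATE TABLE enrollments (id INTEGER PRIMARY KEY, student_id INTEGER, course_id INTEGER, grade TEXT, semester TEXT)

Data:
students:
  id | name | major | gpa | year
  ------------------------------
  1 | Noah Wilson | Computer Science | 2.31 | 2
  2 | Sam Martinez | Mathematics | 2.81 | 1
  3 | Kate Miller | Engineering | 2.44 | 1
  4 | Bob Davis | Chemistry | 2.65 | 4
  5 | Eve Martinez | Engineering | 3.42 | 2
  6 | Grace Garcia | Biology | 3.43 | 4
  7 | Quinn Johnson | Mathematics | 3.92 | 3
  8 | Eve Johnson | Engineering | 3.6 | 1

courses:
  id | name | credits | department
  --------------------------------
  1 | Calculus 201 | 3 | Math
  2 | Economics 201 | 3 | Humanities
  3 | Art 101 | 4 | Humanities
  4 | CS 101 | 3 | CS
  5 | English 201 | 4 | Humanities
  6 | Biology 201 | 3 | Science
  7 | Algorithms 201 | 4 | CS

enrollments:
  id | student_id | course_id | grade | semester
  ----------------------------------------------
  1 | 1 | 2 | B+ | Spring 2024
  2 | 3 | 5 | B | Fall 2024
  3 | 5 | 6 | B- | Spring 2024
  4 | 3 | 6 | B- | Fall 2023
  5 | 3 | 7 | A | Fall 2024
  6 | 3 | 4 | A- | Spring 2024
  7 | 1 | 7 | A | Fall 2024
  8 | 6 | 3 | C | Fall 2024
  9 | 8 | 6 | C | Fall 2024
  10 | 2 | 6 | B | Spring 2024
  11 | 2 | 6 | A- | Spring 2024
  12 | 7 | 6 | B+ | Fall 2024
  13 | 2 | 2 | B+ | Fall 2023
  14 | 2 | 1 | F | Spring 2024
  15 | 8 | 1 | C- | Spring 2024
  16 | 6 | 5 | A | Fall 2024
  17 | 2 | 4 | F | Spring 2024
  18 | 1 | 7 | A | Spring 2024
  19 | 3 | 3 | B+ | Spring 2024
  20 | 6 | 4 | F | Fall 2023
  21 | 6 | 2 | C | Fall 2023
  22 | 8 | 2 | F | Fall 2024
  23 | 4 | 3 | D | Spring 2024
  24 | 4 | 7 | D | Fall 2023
SELECT p.name FROM courses p LEFT JOIN enrollments c ON c.course_id = p.id WHERE c.id IS NULL

Execution result:
(no rows)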